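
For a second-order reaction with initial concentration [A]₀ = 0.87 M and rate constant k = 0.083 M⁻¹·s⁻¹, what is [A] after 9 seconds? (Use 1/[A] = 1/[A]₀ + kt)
0.5273 M

1/[A] = 1/[A]₀ + k·t = 1/0.87 + (0.083)·(9) = 1.1494 + 0.7470 = 1.8964
[A] = 1/1.8964 = 0.5273 M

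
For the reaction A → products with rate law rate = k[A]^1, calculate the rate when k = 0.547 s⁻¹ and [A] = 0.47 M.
0.2571 M/s

rate = k·[A]^1 = 0.547·(0.47)^1 = 0.547·0.47 = 0.2571 M/s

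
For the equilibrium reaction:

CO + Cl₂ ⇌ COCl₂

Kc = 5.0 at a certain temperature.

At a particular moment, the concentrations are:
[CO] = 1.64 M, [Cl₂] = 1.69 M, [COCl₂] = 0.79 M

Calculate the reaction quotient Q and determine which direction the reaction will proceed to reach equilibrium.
Q = 0.285, Q < K, reaction proceeds forward (toward products)

Q = ([COCl₂]) / ([CO] × [Cl₂])
  = ((0.79)) / ((1.64)·(1.69)) = 0.79/2.7716 = 0.285
Since Q = 0.285 < Kc = 5.0, the reaction proceeds forward (toward products) to reach equilibrium.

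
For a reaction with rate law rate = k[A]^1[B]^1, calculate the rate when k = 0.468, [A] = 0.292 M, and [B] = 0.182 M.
0.02487 M/s

rate = k·[A]^1·[B]^1 = 0.468·(0.292)^1·(0.182)^1 = 0.468·0.292·0.182 = 0.02487 M/s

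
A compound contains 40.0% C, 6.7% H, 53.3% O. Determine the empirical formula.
Moles of C = 40.0 g / 12.01 g/mol = 3.331 mol
Moles of H = 6.7 g / 1.008 g/mol = 6.647 mol
Moles of O = 53.3 g / 16.0 g/mol = 3.331 mol

Smallest moles = 3.331
Divide all by smallest:
C: 3.331 / 3.331 = 1.00
H: 6.647 / 3.331 = 2.00
O: 3.331 / 3.331 = 1.00

Empirical formula: CH2O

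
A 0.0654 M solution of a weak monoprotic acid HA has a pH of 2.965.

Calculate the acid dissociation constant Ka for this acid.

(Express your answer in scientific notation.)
K_a = 1.83e-05

[H⁺] = 10^(−pH) = 10^(−2.965) = 1.084e-03 M. For HA ⇌ H⁺ + A⁻, Ka = x²/(C − x) = (1.084e-03)²/(0.0654 − 1.084e-03) = 1.83e-05.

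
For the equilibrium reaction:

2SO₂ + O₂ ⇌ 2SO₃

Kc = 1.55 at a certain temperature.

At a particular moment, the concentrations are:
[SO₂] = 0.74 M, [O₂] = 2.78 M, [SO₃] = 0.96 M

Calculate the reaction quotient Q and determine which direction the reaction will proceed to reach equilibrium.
Q = 0.605, Q < K, reaction proceeds forward (toward products)

Q = ([SO₃]^2) / ([SO₂]^2 × [O₂])
  = ((0.96)^2) / ((0.74)^2·(2.78)) = 0.9216/1.5223 = 0.6054
Since Q = 0.6054 < Kc = 1.55, the reaction proceeds forward (toward products) to reach equilibrium.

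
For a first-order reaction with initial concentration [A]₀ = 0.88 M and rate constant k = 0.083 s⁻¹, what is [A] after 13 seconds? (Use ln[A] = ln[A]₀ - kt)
0.2991 M

ln[A] = ln[A]₀ - k·t = ln(0.88) - (0.083)·(13) = -0.1278 - 1.0790 = -1.2068
[A] = e^(-1.2068) = 0.2991 M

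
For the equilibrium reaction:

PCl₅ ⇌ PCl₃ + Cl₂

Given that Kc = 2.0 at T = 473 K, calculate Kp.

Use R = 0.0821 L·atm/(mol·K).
K_p = 77.6666

Δn = (moles gaseous products) − (moles gaseous reactants) = 1
T = 473 K; RT = 0.0821 × 473 = 38.8333
Kp = Kc·(RT)^Δn = 2.0 × (38.8333)^1 = 2.0 × 38.8333 = 77.6666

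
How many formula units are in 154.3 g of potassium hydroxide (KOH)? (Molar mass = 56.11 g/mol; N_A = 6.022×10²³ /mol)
Moles = 154.3 g ÷ 56.11 g/mol = 2.74996 mol
Formula units = 2.74996 mol × 6.022×10²³ /mol = 1.656e+24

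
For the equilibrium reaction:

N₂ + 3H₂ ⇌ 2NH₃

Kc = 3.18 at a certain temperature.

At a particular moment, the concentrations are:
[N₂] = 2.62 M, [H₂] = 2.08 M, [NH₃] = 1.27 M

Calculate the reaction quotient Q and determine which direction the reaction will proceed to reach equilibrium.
Q = 0.068, Q < K, reaction proceeds forward (toward products)

Q = ([NH₃]^2) / ([N₂] × [H₂]^3)
  = ((1.27)^2) / ((2.62)·(2.08)^3) = 1.6129/23.577 = 0.06841
Since Q = 0.06841 < Kc = 3.18, the reaction proceeds forward (toward products) to reach equilibrium.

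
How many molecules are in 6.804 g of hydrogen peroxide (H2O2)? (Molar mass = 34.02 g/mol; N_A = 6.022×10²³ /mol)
Moles = 6.804 g ÷ 34.02 g/mol = 0.2 mol
Molecules = 0.2 mol × 6.022×10²³ /mol = 1.204e+23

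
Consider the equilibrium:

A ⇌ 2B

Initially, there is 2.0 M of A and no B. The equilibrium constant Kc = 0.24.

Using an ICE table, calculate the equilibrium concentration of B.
[B] = 0.635 M

ICE: [A] = 2.0 − x, [B] = 2x.
Kc = (2x)²/(2.0 − x) = 0.24 ⇒ 4x² + 0.24x − 0.48 = 0.
x = (−0.24 + √(0.24² + 4·4·0.48))/(2·4) = (−0.24 + √7.7376)/8 = 0.31771.
[B] = 2x = 0.635 M.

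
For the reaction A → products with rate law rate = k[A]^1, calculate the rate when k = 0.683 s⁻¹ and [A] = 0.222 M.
0.1516 M/s

rate = k·[A]^1 = 0.683·(0.222)^1 = 0.683·0.222 = 0.1516 M/s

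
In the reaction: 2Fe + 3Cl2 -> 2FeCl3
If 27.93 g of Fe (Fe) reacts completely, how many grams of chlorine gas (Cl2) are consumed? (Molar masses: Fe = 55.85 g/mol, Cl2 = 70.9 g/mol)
Moles of Fe = 27.93 g ÷ 55.85 g/mol = 0.50009 mol
Mole ratio: 3 mol Cl2 / 2 mol Fe
Moles of Cl2 = 0.50009 × (3/2) = 0.750134 mol
Mass of Cl2 = 0.750134 mol × 70.9 g/mol = 53.18 g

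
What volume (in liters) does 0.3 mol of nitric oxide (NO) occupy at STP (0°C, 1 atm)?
At STP, 1 mol of gas occupies 22.4 L
Volume = 0.3 mol × 22.4 L/mol = 6.72 L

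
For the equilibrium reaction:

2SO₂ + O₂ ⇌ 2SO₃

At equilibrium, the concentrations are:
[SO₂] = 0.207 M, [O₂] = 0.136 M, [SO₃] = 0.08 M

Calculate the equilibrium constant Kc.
K_c = 1.0982

Kc = ([SO₃]^2) / ([SO₂]^2 × [O₂])
   = ((0.08)^2) / ((0.207)^2·(0.136))
   = 0.0064 / 0.0058275 = 1.0982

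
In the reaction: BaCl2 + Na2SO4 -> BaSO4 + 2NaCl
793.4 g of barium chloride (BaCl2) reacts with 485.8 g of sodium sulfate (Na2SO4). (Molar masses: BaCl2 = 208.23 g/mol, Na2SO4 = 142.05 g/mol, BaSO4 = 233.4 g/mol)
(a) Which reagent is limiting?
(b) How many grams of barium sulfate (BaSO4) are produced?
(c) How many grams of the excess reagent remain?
(a) Na2SO4, (b) 798.2 g, (c) 81.27 g

Moles of BaCl2 = 793.4 g ÷ 208.23 g/mol = 3.81021 mol
Moles of Na2SO4 = 485.8 g ÷ 142.05 g/mol = 3.41992 mol
Moles ÷ coefficient: BaCl2: 3.81021/1 = 3.81, Na2SO4: 3.41992/1 = 3.42
(a) Na2SO4 has the smaller value, so Na2SO4 is the limiting reagent.
(b) Moles of BaSO4 = 3.41992 mol Na2SO4 × (1/1) = 3.41992 mol; mass = 3.41992 mol × 233.4 g/mol = 798.2 g
(c) BaCl2 consumed = 3.41992 × (1/1) = 3.41992 mol; remaining = 3.81021 − 3.41992 = 0.390287 mol; mass = 0.390287 mol × 208.23 g/mol = 81.27 g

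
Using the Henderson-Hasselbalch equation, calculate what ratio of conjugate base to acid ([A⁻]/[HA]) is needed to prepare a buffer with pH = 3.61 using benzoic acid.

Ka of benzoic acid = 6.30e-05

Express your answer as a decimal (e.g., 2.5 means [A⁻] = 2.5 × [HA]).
[A⁻]/[HA] = 0.257

pKa = −log(6.30e-05) = 4.2007. pH = pKa + log([A⁻]/[HA]). 3.61 = 4.2007 + log(ratio). log(ratio) = 3.61 − 4.2007 = -0.5907. ratio = 10^(-0.5907) = 0.257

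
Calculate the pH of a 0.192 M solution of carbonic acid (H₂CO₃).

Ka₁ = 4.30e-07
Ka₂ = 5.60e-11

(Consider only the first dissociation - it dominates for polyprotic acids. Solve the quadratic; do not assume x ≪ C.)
pH = 3.54

x² + Ka₁·x − Ka₁·C = 0 with Ka₁ = 4.30e-07, C = 0.192.
x = (−Ka₁ + √(Ka₁² + 4·Ka₁·C))/2 = 2.8712e-04 M, so pH = 3.54.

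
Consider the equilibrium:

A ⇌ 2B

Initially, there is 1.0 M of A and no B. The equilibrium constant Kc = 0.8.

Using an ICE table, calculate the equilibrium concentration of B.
[B] = 0.717 M

ICE: [A] = 1.0 − x, [B] = 2x.
Kc = (2x)²/(1.0 − x) = 0.8 ⇒ 4x² + 0.8x − 0.8 = 0.
x = (−0.8 + √(0.8² + 4·4·0.8))/(2·4) = (−0.8 + √13.44)/8 = 0.35826.
[B] = 2x = 0.717 M.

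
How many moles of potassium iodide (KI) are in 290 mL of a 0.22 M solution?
Moles = Molarity × Volume (L)
Moles = 0.22 M × 0.29 L = 0.0638 mol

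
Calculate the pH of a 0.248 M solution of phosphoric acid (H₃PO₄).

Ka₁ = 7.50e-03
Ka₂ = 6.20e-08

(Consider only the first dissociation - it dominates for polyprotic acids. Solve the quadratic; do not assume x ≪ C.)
pH = 1.40

x² + Ka₁·x − Ka₁·C = 0 with Ka₁ = 7.50e-03, C = 0.248.
x = (−Ka₁ + √(Ka₁² + 4·Ka₁·C))/2 = 3.9540e-02 M, so pH = 1.40.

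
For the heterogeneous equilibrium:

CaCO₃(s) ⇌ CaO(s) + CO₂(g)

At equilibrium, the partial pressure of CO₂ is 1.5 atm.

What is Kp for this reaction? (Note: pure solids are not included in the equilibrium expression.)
K_p = 1.5

Solids (CaCO₃, CaO) have activity 1 and are excluded.
Kp = P(CO₂) = 1.5.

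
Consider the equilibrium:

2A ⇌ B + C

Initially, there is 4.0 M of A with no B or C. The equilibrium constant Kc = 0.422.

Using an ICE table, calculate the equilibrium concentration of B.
[B] = 1.130 M

ICE: [A] = 4.0 − 2x, [B] = [C] = x.
Kc = x²/(4.0 − 2x)² = 0.422 ⇒ √Kc = x/(4.0 − 2x).
x = √0.422·4.0/(1 + 2√0.422) = 0.64962·4.0/2.2992 = 1.1301.
[B] = x = 1.130 M.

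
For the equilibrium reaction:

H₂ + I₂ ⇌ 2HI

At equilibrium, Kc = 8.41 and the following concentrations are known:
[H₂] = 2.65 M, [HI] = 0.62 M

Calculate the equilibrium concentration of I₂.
[I₂] = 0.0172 M

Kc = ([HI]^2) / ([H₂] × [I₂]) = 8.41
[I₂]^1 = (product terms)/(Kc · other reactant terms) = 0.3844 / (8.41 · 2.65) = 0.017248
[I₂] = 0.0172 M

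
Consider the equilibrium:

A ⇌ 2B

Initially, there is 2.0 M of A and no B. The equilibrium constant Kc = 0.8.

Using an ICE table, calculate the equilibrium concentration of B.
[B] = 1.081 M

ICE: [A] = 2.0 − x, [B] = 2x.
Kc = (2x)²/(2.0 − x) = 0.8 ⇒ 4x² + 0.8x − 1.6 = 0.
x = (−0.8 + √(0.8² + 4·4·1.6))/(2·4) = (−0.8 + √26.24)/8 = 0.54031.
[B] = 2x = 1.081 M.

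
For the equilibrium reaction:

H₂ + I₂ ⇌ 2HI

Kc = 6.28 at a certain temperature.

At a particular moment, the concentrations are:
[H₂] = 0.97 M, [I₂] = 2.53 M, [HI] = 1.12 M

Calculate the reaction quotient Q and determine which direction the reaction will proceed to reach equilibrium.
Q = 0.511, Q < K, reaction proceeds forward (toward products)

Q = ([HI]^2) / ([H₂] × [I₂])
  = ((1.12)^2) / ((0.97)·(2.53)) = 1.2544/2.4541 = 0.5111
Since Q = 0.5111 < Kc = 6.28, the reaction proceeds forward (toward products) to reach equilibrium.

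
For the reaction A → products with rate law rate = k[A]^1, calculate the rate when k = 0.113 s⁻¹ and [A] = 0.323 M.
0.0365 M/s

rate = k·[A]^1 = 0.113·(0.323)^1 = 0.113·0.323 = 0.0365 M/s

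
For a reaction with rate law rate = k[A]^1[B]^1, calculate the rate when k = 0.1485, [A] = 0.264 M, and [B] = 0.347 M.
0.0136 M/s

rate = k·[A]^1·[B]^1 = 0.1485·(0.264)^1·(0.347)^1 = 0.1485·0.264·0.347 = 0.0136 M/s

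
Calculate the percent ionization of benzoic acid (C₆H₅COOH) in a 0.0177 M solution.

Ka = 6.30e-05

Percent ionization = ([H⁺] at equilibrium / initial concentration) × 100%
Percent ionization = 5.79%

Let x = [H⁺]. Ka = x²/(C - x) ⇒ x² + (6.30e-05)x - (6.30e-05)(0.0177) = 0. x = 1.0250e-03. Percent = (1.0250e-03/0.0177) × 100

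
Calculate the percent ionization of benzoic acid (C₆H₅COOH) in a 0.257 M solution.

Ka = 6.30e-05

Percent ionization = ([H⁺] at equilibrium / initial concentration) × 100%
Percent ionization = 1.55%

Let x = [H⁺]. Ka = x²/(C - x) ⇒ x² + (6.30e-05)x - (6.30e-05)(0.257) = 0. x = 3.9924e-03. Percent = (3.9924e-03/0.257) × 100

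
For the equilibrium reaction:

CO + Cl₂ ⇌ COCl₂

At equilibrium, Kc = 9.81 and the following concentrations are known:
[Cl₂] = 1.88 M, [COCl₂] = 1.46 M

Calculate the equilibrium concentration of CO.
[CO] = 0.0792 M

Kc = ([COCl₂]) / ([CO] × [Cl₂]) = 9.81
[CO]^1 = (product terms)/(Kc · other reactant terms) = 1.46 / (9.81 · 1.88) = 0.079164
[CO] = 0.0792 M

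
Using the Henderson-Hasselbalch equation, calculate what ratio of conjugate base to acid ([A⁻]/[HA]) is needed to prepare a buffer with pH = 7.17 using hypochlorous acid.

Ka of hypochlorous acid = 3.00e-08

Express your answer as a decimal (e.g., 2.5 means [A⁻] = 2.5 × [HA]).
[A⁻]/[HA] = 0.444

pKa = −log(3.00e-08) = 7.5229. pH = pKa + log([A⁻]/[HA]). 7.17 = 7.5229 + log(ratio). log(ratio) = 7.17 − 7.5229 = -0.3529. ratio = 10^(-0.3529) = 0.444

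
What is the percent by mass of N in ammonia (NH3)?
Mass of N in formula = 14.01 × 1 = 14.01 g/mol
Molar mass = 17.03 g/mol
% N = (14.01/17.03) × 100% = 82.27%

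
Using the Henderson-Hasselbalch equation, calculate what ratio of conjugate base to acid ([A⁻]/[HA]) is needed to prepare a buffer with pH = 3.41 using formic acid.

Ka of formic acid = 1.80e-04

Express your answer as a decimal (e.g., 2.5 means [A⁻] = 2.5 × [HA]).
[A⁻]/[HA] = 0.463

pKa = −log(1.80e-04) = 3.7447. pH = pKa + log([A⁻]/[HA]). 3.41 = 3.7447 + log(ratio). log(ratio) = 3.41 − 3.7447 = -0.3347. ratio = 10^(-0.3347) = 0.463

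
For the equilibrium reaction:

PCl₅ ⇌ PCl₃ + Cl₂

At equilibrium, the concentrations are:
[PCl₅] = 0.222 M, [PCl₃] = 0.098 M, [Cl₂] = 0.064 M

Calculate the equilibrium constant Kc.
K_c = 0.0283

Kc = ([PCl₃] × [Cl₂]) / ([PCl₅])
   = ((0.098)·(0.064)) / ((0.222))
   = 0.006272 / 0.222 = 0.0283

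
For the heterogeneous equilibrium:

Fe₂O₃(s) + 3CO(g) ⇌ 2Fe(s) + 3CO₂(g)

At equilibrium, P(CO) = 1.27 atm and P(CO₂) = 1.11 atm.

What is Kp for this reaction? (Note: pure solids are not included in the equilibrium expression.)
K_p = 0.668

Solids (Fe₂O₃, Fe) are excluded.
Kp = P(CO₂)³/P(CO)³ = (1.11)³/(1.27)³ = 1.368/2.048 = 0.668.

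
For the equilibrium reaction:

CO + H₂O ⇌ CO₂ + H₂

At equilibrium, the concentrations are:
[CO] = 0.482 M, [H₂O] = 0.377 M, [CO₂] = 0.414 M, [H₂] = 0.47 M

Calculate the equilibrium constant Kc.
K_c = 1.0708

Kc = ([CO₂] × [H₂]) / ([CO] × [H₂O])
   = ((0.414)·(0.47)) / ((0.482)·(0.377))
   = 0.19458 / 0.18171 = 1.0708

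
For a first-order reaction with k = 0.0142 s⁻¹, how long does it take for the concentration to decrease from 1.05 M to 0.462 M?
57.82 s

From ln[A] = ln[A]₀ - k·t: t = ln([A]₀/[A])/k = ln(1.05/0.462)/0.0142 = ln(2.2727)/0.0142 = 0.8210/0.0142 = 57.82 s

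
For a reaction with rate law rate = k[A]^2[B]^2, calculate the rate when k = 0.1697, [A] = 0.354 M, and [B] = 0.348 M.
0.002575 M/s

rate = k·[A]^2·[B]^2 = 0.1697·(0.354)^2·(0.348)^2 = 0.1697·0.125316·0.121104 = 0.002575 M/s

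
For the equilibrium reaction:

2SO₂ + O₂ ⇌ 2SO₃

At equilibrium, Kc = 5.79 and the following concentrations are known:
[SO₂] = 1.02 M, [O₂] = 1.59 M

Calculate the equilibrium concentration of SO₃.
[SO₃] = 3.0948 M

Kc = ([SO₃]^2) / ([SO₂]^2 × [O₂]) = 5.79
[SO₃]^2 = Kc · (reactant terms)/(other product terms) = 5.79 · 1.6542 / 1 = 9.578
[SO₃] = (9.578)^(1/2) = 3.0948 M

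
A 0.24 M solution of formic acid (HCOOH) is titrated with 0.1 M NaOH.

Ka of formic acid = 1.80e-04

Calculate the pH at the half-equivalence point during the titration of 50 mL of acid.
pH = pKa = 3.74

At the half-equivalence point, [HA] = [A⁻], so by Henderson–Hasselbalch pH = pKa + log(1) = pKa.
pKa = −log(1.80e-04) = 3.74.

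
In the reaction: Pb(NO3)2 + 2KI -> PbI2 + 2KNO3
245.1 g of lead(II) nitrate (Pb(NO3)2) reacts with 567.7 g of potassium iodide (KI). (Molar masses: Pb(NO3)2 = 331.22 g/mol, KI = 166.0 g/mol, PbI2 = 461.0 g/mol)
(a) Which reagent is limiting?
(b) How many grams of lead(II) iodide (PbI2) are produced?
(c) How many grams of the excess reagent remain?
(a) Pb(NO3)2, (b) 341.1 g, (c) 322 g

Moles of Pb(NO3)2 = 245.1 g ÷ 331.22 g/mol = 0.739992 mol
Moles of KI = 567.7 g ÷ 166.0 g/mol = 3.41988 mol
Moles ÷ coefficient: Pb(NO3)2: 0.739992/1 = 0.74, KI: 3.41988/2 = 1.71
(a) Pb(NO3)2 has the smaller value, so Pb(NO3)2 is the limiting reagent.
(b) Moles of PbI2 = 0.739992 mol Pb(NO3)2 × (1/1) = 0.739992 mol; mass = 0.739992 mol × 461.0 g/mol = 341.1 g
(c) KI consumed = 0.739992 × (2/1) = 1.47998 mol; remaining = 3.41988 − 1.47998 = 1.9399 mol; mass = 1.9399 mol × 166.0 g/mol = 322 g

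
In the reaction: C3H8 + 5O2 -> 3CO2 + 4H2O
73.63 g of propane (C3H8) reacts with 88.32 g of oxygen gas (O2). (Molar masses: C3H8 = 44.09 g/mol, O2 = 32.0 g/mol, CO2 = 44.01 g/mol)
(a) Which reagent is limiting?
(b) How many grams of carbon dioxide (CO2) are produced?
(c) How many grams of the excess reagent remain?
(a) O2, (b) 72.88 g, (c) 49.29 g

Moles of C3H8 = 73.63 g ÷ 44.09 g/mol = 1.66999 mol
Moles of O2 = 88.32 g ÷ 32.0 g/mol = 2.76 mol
Moles ÷ coefficient: C3H8: 1.66999/1 = 1.67, O2: 2.76/5 = 0.552
(a) O2 has the smaller value, so O2 is the limiting reagent.
(b) Moles of CO2 = 2.76 mol O2 × (3/5) = 1.656 mol; mass = 1.656 mol × 44.01 g/mol = 72.88 g
(c) C3H8 consumed = 2.76 × (1/5) = 0.552 mol; remaining = 1.66999 − 0.552 = 1.11799 mol; mass = 1.11799 mol × 44.09 g/mol = 49.29 g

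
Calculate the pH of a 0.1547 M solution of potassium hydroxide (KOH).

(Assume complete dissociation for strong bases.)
pH = 13.19

[OH⁻] = 0.1547 M for strong base. pOH = -log[OH⁻] = 0.81, pH = 14 - pOH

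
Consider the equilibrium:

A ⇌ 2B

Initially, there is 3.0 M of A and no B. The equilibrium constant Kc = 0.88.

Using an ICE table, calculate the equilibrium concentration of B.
[B] = 1.420 M

ICE: [A] = 3.0 − x, [B] = 2x.
Kc = (2x)²/(3.0 − x) = 0.88 ⇒ 4x² + 0.88x − 2.64 = 0.
x = (−0.88 + √(0.88² + 4·4·2.64))/(2·4) = (−0.88 + √43.014)/8 = 0.70982.
[B] = 2x = 1.420 M.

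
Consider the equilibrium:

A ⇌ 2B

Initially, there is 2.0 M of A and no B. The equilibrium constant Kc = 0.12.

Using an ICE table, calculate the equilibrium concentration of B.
[B] = 0.461 M

ICE: [A] = 2.0 − x, [B] = 2x.
Kc = (2x)²/(2.0 − x) = 0.12 ⇒ 4x² + 0.12x − 0.24 = 0.
x = (−0.12 + √(0.12² + 4·4·0.24))/(2·4) = (−0.12 + √3.8544)/8 = 0.23041.
[B] = 2x = 0.461 M.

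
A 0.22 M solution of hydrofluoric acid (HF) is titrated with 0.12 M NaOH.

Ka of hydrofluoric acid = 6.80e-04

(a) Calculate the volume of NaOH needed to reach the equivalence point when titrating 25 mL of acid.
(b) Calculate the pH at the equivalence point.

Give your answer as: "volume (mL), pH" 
V = 45.8 mL, pH = 8.03

(a) At equivalence: moles acid = moles base.
moles acid = 0.22 × 0.025 = 0.0055 mol; V_NaOH = 0.0055/0.12 = 0.04583 L = 45.8 mL.
(b) At equivalence, all acid → conjugate base A⁻ at [A⁻] = 0.0055/0.07083 = 0.07765 M.
Kb = Kw/Ka = 1.0e-14/6.80e-04 = 1.471e-11; [OH⁻] = √(Kb·[A⁻]) = 1.069e-06; pOH = 5.97; pH = 14 − pOH = 8.03.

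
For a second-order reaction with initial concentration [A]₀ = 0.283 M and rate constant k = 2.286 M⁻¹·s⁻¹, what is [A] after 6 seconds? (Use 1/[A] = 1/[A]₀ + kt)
0.0580 M

1/[A] = 1/[A]₀ + k·t = 1/0.283 + (2.286)·(6) = 3.5336 + 13.7160 = 17.2496
[A] = 1/17.2496 = 0.0580 M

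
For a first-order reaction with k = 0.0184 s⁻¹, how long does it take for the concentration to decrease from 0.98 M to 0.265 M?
71.08 s

From ln[A] = ln[A]₀ - k·t: t = ln([A]₀/[A])/k = ln(0.98/0.265)/0.0184 = ln(3.6981)/0.0184 = 1.3078/0.0184 = 71.08 s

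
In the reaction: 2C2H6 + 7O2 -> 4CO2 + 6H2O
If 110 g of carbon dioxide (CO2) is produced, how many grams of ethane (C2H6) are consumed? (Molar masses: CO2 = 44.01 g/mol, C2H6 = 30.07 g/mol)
Moles of CO2 = 110 g ÷ 44.01 g/mol = 2.49943 mol
Mole ratio: 2 mol C2H6 / 4 mol CO2
Moles of C2H6 = 2.49943 × (2/4) = 1.24972 mol
Mass of C2H6 = 1.24972 mol × 30.07 g/mol = 37.58 g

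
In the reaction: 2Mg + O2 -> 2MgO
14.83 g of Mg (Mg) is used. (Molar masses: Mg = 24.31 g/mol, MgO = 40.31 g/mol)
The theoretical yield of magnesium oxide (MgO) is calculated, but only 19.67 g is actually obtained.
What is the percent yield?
Moles of Mg = 14.83 g ÷ 24.31 g/mol = 0.610037 mol
Mole ratio: 2 mol MgO / 2 mol Mg
Moles of MgO = 0.610037 × (2/2) = 0.610037 mol
Theoretical yield = 0.610037 mol × 40.31 g/mol = 24.591 g
Actual yield = 19.67 g
Percent yield = (19.67 / 24.591) × 100% = 80.0%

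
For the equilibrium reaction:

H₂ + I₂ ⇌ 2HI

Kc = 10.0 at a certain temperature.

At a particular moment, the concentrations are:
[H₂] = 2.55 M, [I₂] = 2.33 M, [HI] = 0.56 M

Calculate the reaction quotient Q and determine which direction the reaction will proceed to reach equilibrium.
Q = 0.053, Q < K, reaction proceeds forward (toward products)

Q = ([HI]^2) / ([H₂] × [I₂])
  = ((0.56)^2) / ((2.55)·(2.33)) = 0.3136/5.9415 = 0.05278
Since Q = 0.05278 < Kc = 10.0, the reaction proceeds forward (toward products) to reach equilibrium.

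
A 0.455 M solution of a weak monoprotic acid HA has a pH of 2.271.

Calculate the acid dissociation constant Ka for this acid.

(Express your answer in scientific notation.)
K_a = 6.38e-05

[H⁺] = 10^(−pH) = 10^(−2.271) = 5.358e-03 M. For HA ⇌ H⁺ + A⁻, Ka = x²/(C − x) = (5.358e-03)²/(0.455 − 5.358e-03) = 6.38e-05.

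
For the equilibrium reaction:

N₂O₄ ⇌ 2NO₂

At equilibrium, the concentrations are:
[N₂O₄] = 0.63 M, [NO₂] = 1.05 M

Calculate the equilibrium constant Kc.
K_c = 1.7500

Kc = ([NO₂]^2) / ([N₂O₄])
   = ((1.05)^2) / ((0.63))
   = 1.1025 / 0.63 = 1.7500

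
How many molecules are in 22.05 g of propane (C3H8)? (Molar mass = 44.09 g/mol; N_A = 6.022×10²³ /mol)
Moles = 22.05 g ÷ 44.09 g/mol = 0.500113 mol
Molecules = 0.500113 mol × 6.022×10²³ /mol = 3.012e+23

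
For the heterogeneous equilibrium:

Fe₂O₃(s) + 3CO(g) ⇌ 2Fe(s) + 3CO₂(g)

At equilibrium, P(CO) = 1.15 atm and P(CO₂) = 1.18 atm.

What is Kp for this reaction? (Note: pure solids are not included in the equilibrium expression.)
K_p = 1.080

Solids (Fe₂O₃, Fe) are excluded.
Kp = P(CO₂)³/P(CO)³ = (1.18)³/(1.15)³ = 1.643/1.521 = 1.080.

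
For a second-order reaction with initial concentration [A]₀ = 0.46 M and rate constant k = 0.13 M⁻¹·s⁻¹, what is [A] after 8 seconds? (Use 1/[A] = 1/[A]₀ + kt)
0.3111 M

1/[A] = 1/[A]₀ + k·t = 1/0.46 + (0.13)·(8) = 2.1739 + 1.0400 = 3.2139
[A] = 1/3.2139 = 0.3111 M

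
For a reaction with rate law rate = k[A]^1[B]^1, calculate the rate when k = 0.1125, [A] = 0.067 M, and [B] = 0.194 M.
0.001462 M/s

rate = k·[A]^1·[B]^1 = 0.1125·(0.067)^1·(0.194)^1 = 0.1125·0.067·0.194 = 0.001462 M/s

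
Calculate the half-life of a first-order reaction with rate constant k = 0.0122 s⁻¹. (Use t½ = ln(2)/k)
56.82 s

t½ = ln(2)/k = 0.6931/0.0122 = 56.82 s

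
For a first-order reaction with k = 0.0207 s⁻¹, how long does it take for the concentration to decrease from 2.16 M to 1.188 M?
28.88 s

From ln[A] = ln[A]₀ - k·t: t = ln([A]₀/[A])/k = ln(2.16/1.188)/0.0207 = ln(1.8182)/0.0207 = 0.5978/0.0207 = 28.88 s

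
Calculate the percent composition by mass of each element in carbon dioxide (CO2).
C: 27.29%, O: 72.71%

Molar mass of CO2 = 44.01 g/mol
% C = (1 × 12.01) / 44.01 × 100% = 12.01 / 44.01 × 100% = 27.29%
% O = (2 × 16.0) / 44.01 × 100% = 32 / 44.01 × 100% = 72.71%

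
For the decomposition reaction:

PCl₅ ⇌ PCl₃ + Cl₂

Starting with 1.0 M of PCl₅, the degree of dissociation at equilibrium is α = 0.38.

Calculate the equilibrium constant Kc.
K_c = 0.2329

x = α·[A]₀ = 0.38 × 1.0 = 0.38 M dissociated.
At eq: [PCl₅] = 1.0 − 0.38 = 0.62 M; [PCl₃] = [Cl₂] = x = 0.38 M.
Kc = [PCl₃][Cl₂]/[PCl₅] = (0.38)²/0.62 = 0.2329.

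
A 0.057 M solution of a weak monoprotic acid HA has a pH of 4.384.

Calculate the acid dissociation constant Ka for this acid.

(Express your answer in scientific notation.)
K_a = 3.00e-08

[H⁺] = 10^(−pH) = 10^(−4.384) = 4.130e-05 M. For HA ⇌ H⁺ + A⁻, Ka = x²/(C − x) = (4.130e-05)²/(0.057 − 4.130e-05) = 3.00e-08.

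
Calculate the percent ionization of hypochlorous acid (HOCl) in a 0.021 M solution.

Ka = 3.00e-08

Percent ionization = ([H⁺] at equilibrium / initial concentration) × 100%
Percent ionization = 0.119%

Let x = [H⁺]. Ka = x²/(C - x) ⇒ x² + (3.00e-08)x - (3.00e-08)(0.021) = 0. x = 2.5085e-05. Percent = (2.5085e-05/0.021) × 100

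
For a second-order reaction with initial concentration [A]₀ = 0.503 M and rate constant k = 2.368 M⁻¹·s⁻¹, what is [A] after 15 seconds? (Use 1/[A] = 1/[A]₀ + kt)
0.0267 M

1/[A] = 1/[A]₀ + k·t = 1/0.503 + (2.368)·(15) = 1.9881 + 35.5200 = 37.5081
[A] = 1/37.5081 = 0.0267 M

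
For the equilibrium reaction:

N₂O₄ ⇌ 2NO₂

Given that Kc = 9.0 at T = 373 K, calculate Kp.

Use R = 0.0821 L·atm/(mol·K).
K_p = 275.6097

Δn = (moles gaseous products) − (moles gaseous reactants) = 1
T = 373 K; RT = 0.0821 × 373 = 30.6233
Kp = Kc·(RT)^Δn = 9.0 × (30.6233)^1 = 9.0 × 30.6233 = 275.6097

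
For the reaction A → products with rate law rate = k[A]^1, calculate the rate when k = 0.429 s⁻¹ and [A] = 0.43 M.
0.1845 M/s

rate = k·[A]^1 = 0.429·(0.43)^1 = 0.429·0.43 = 0.1845 M/s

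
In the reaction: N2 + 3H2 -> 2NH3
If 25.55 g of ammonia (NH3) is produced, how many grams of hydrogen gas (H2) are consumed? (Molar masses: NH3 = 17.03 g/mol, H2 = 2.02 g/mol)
Moles of NH3 = 25.55 g ÷ 17.03 g/mol = 1.50029 mol
Mole ratio: 3 mol H2 / 2 mol NH3
Moles of H2 = 1.50029 × (3/2) = 2.25044 mol
Mass of H2 = 2.25044 mol × 2.02 g/mol = 4.546 g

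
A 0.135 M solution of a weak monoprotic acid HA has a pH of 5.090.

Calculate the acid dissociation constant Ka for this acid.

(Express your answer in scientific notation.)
K_a = 4.89e-10

[H⁺] = 10^(−pH) = 10^(−5.090) = 8.128e-06 M. For HA ⇌ H⁺ + A⁻, Ka = x²/(C − x) = (8.128e-06)²/(0.135 − 8.128e-06) = 4.89e-10.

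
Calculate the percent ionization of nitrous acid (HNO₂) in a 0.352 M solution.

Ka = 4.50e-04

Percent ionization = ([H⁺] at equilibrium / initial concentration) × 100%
Percent ionization = 3.51%

Let x = [H⁺]. Ka = x²/(C - x) ⇒ x² + (4.50e-04)x - (4.50e-04)(0.352) = 0. x = 1.2363e-02. Percent = (1.2363e-02/0.352) × 100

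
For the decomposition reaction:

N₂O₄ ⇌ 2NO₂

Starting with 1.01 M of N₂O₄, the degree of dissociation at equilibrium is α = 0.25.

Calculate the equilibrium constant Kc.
K_c = 0.3367

x = α·[A]₀ = 0.25 × 1.01 = 0.2525 M dissociated.
At eq: [N₂O₄] = 1.01 − 0.2525 = 0.7575 M; [NO₂] = 2x = 0.505 M.
Kc = [NO₂]²/[N₂O₄] = (0.505)²/0.7575 = 0.3367.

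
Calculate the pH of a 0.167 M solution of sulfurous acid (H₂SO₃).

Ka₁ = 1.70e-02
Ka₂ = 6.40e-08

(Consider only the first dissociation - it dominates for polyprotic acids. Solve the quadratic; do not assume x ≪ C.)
pH = 1.34

x² + Ka₁·x − Ka₁·C = 0 with Ka₁ = 1.70e-02, C = 0.167.
x = (−Ka₁ + √(Ka₁² + 4·Ka₁·C))/2 = 4.5456e-02 M, so pH = 1.34.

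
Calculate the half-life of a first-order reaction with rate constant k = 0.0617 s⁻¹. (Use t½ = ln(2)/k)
11.23 s

t½ = ln(2)/k = 0.6931/0.0617 = 11.23 s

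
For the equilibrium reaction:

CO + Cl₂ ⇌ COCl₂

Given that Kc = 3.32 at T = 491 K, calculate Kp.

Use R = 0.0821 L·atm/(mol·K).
K_p = 0.0824

Δn = (moles gaseous products) − (moles gaseous reactants) = -1
T = 491 K; RT = 0.0821 × 491 = 40.3111
Kp = Kc·(RT)^Δn = 3.32 × (40.3111)^-1 = 3.32 × 0.0248071 = 0.0824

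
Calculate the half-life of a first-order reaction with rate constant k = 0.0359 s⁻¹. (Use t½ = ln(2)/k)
19.31 s

t½ = ln(2)/k = 0.6931/0.0359 = 19.31 s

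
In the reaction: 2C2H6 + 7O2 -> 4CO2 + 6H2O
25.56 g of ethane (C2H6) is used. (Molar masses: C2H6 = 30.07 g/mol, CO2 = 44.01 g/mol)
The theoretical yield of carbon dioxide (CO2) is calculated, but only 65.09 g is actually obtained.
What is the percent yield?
Moles of C2H6 = 25.56 g ÷ 30.07 g/mol = 0.850017 mol
Mole ratio: 4 mol CO2 / 2 mol C2H6
Moles of CO2 = 0.850017 × (4/2) = 1.70003 mol
Theoretical yield = 1.70003 mol × 44.01 g/mol = 74.818 g
Actual yield = 65.09 g
Percent yield = (65.09 / 74.818) × 100% = 87.0%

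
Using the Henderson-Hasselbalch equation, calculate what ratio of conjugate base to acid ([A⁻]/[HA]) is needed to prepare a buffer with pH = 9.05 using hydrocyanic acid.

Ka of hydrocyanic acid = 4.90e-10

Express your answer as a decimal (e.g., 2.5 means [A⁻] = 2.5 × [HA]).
[A⁻]/[HA] = 0.550

pKa = −log(4.90e-10) = 9.3098. pH = pKa + log([A⁻]/[HA]). 9.05 = 9.3098 + log(ratio). log(ratio) = 9.05 − 9.3098 = -0.2598. ratio = 10^(-0.2598) = 0.550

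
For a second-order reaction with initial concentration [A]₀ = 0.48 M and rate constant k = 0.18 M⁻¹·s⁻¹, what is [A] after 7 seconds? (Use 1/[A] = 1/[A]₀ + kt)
0.2991 M

1/[A] = 1/[A]₀ + k·t = 1/0.48 + (0.18)·(7) = 2.0833 + 1.2600 = 3.3433
[A] = 1/3.3433 = 0.2991 M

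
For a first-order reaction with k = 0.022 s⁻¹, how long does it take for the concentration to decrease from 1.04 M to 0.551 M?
28.87 s

From ln[A] = ln[A]₀ - k·t: t = ln([A]₀/[A])/k = ln(1.04/0.551)/0.022 = ln(1.8875)/0.022 = 0.6352/0.022 = 28.87 s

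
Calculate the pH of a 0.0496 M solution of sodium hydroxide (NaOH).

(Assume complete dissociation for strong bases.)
pH = 12.70

[OH⁻] = 0.0496 M for strong base. pOH = -log[OH⁻] = 1.30, pH = 14 - pOH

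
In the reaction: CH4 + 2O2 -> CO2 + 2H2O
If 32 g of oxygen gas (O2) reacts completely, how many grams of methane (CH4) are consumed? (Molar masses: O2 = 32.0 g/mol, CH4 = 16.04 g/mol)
Moles of O2 = 32 g ÷ 32.0 g/mol = 1 mol
Mole ratio: 1 mol CH4 / 2 mol O2
Moles of CH4 = 1 × (1/2) = 0.5 mol
Mass of CH4 = 0.5 mol × 16.04 g/mol = 8.02 g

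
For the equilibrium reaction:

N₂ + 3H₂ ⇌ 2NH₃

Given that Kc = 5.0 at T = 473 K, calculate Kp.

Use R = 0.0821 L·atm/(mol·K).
K_p = 0.0033

Δn = (moles gaseous products) − (moles gaseous reactants) = -2
T = 473 K; RT = 0.0821 × 473 = 38.8333
Kp = Kc·(RT)^Δn = 5.0 × (38.8333)^-2 = 5.0 × 0.000663119 = 0.0033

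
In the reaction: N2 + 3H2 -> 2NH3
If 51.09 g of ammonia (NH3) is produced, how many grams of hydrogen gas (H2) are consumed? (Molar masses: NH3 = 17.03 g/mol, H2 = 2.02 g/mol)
Moles of NH3 = 51.09 g ÷ 17.03 g/mol = 3 mol
Mole ratio: 3 mol H2 / 2 mol NH3
Moles of H2 = 3 × (3/2) = 4.5 mol
Mass of H2 = 4.5 mol × 2.02 g/mol = 9.09 g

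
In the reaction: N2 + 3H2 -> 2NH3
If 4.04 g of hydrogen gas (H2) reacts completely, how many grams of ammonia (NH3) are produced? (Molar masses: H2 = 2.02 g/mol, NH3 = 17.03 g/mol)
Moles of H2 = 4.04 g ÷ 2.02 g/mol = 2 mol
Mole ratio: 2 mol NH3 / 3 mol H2
Moles of NH3 = 2 × (2/3) = 1.33333 mol
Mass of NH3 = 1.33333 mol × 17.03 g/mol = 22.71 g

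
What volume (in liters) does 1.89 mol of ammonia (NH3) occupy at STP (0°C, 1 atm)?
At STP, 1 mol of gas occupies 22.4 L
Volume = 1.89 mol × 22.4 L/mol = 42.34 L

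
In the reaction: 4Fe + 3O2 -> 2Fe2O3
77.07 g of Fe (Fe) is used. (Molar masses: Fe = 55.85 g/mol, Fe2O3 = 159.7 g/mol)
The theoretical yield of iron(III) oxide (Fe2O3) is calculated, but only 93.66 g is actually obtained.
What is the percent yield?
Moles of Fe = 77.07 g ÷ 55.85 g/mol = 1.37995 mol
Mole ratio: 2 mol Fe2O3 / 4 mol Fe
Moles of Fe2O3 = 1.37995 × (2/4) = 0.689973 mol
Theoretical yield = 0.689973 mol × 159.7 g/mol = 110.19 g
Actual yield = 93.66 g
Percent yield = (93.66 / 110.19) × 100% = 85.0%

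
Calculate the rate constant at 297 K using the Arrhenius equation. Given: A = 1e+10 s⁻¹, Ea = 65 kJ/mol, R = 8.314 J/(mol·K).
3.70e-02 s⁻¹

k = A·exp(-Ea/(R·T)) = 1e+10·exp(-65000/(8.314·297)) = 1e+10·exp(-26.3237) = 1e+10·3.6963e-12 = 3.70e-02 s⁻¹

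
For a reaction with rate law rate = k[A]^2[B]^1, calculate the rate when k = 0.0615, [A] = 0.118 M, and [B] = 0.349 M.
0.0002989 M/s

rate = k·[A]^2·[B]^1 = 0.0615·(0.118)^2·(0.349)^1 = 0.0615·0.013924·0.349 = 0.0002989 M/s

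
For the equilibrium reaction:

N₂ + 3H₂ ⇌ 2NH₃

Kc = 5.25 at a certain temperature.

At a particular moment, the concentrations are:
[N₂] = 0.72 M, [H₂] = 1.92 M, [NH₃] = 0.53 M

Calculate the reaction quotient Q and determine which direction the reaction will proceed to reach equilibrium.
Q = 0.055, Q < K, reaction proceeds forward (toward products)

Q = ([NH₃]^2) / ([N₂] × [H₂]^3)
  = ((0.53)^2) / ((0.72)·(1.92)^3) = 0.2809/5.0961 = 0.05512
Since Q = 0.05512 < Kc = 5.25, the reaction proceeds forward (toward products) to reach equilibrium.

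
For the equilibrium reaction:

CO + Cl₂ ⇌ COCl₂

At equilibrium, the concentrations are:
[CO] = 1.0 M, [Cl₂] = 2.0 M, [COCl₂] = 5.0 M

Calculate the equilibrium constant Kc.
K_c = 2.5000

Kc = ([COCl₂]) / ([CO] × [Cl₂])
   = ((5.0)) / ((1.0)·(2.0))
   = 5 / 2 = 2.5000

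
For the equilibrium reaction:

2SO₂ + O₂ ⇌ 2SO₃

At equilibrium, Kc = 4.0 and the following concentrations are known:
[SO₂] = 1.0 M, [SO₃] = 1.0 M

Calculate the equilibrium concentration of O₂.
[O₂] = 0.2500 M

Kc = ([SO₃]^2) / ([SO₂]^2 × [O₂]) = 4.0
[O₂]^1 = (product terms)/(Kc · other reactant terms) = 1 / (4.0 · 1) = 0.25
[O₂] = 0.2500 M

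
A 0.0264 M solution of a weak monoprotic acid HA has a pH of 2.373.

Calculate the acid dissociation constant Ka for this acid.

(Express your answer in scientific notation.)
K_a = 8.10e-04

[H⁺] = 10^(−pH) = 10^(−2.373) = 4.236e-03 M. For HA ⇌ H⁺ + A⁻, Ka = x²/(C − x) = (4.236e-03)²/(0.0264 − 4.236e-03) = 8.10e-04.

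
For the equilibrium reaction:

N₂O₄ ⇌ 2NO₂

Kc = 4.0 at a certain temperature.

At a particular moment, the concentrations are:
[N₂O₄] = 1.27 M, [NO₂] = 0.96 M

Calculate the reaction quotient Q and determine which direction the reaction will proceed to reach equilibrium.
Q = 0.726, Q < K, reaction proceeds forward (toward products)

Q = ([NO₂]^2) / ([N₂O₄])
  = ((0.96)^2) / ((1.27)) = 0.9216/1.27 = 0.7257
Since Q = 0.7257 < Kc = 4.0, the reaction proceeds forward (toward products) to reach equilibrium.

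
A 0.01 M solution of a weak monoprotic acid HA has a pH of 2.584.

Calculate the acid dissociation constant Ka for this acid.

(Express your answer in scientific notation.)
K_a = 9.19e-04

[H⁺] = 10^(−pH) = 10^(−2.584) = 2.606e-03 M. For HA ⇌ H⁺ + A⁻, Ka = x²/(C − x) = (2.606e-03)²/(0.01 − 2.606e-03) = 9.19e-04.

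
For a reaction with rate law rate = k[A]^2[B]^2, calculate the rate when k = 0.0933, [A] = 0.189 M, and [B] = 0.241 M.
0.0001936 M/s

rate = k·[A]^2·[B]^2 = 0.0933·(0.189)^2·(0.241)^2 = 0.0933·0.035721·0.058081 = 0.0001936 M/s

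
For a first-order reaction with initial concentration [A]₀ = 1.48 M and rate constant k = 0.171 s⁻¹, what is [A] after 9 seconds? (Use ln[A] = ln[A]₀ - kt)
0.3176 M

ln[A] = ln[A]₀ - k·t = ln(1.48) - (0.171)·(9) = 0.3920 - 1.5390 = -1.1470
[A] = e^(-1.1470) = 0.3176 M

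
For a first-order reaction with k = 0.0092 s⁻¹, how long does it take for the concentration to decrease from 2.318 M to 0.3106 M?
218.47 s

From ln[A] = ln[A]₀ - k·t: t = ln([A]₀/[A])/k = ln(2.318/0.3106)/0.0092 = ln(7.4630)/0.0092 = 2.0100/0.0092 = 218.47 s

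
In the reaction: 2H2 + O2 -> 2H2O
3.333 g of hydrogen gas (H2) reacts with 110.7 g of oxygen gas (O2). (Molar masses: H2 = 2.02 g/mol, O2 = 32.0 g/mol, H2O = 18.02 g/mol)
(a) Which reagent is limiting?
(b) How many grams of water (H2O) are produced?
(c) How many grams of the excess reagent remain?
(a) H2, (b) 29.73 g, (c) 84.3 g

Moles of H2 = 3.333 g ÷ 2.02 g/mol = 1.65 mol
Moles of O2 = 110.7 g ÷ 32.0 g/mol = 3.45938 mol
Moles ÷ coefficient: H2: 1.65/2 = 0.825, O2: 3.45938/1 = 3.459
(a) H2 has the smaller value, so H2 is the limiting reagent.
(b) Moles of H2O = 1.65 mol H2 × (2/2) = 1.65 mol; mass = 1.65 mol × 18.02 g/mol = 29.73 g
(c) O2 consumed = 1.65 × (1/2) = 0.825 mol; remaining = 3.45938 − 0.825 = 2.63437 mol; mass = 2.63437 mol × 32.0 g/mol = 84.3 g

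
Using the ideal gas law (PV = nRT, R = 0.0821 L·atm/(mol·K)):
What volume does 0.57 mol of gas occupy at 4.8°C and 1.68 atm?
T = 4.8°C + 273.15 = 277.95 K
V = nRT/P = (0.57 × 0.0821 × 277.95) / 1.68
V = 7.74 L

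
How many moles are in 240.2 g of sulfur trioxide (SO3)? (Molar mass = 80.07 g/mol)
Moles = 240.2 g ÷ 80.07 g/mol = 3 mol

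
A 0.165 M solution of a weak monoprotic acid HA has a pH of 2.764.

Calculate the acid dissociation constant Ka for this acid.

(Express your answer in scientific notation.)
K_a = 1.82e-05

[H⁺] = 10^(−pH) = 10^(−2.764) = 1.722e-03 M. For HA ⇌ H⁺ + A⁻, Ka = x²/(C − x) = (1.722e-03)²/(0.165 − 1.722e-03) = 1.82e-05.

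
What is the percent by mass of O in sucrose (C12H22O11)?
Mass of O in formula = 16.0 × 11 = 176 g/mol
Molar mass = 342.3 g/mol
% O = (176/342.3) × 100% = 51.42%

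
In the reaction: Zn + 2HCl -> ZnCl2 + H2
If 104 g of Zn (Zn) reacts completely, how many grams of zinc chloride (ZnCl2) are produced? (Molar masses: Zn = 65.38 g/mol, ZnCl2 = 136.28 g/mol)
Moles of Zn = 104 g ÷ 65.38 g/mol = 1.5907 mol
Mole ratio: 1 mol ZnCl2 / 1 mol Zn
Moles of ZnCl2 = 1.5907 × (1/1) = 1.5907 mol
Mass of ZnCl2 = 1.5907 mol × 136.28 g/mol = 216.8 g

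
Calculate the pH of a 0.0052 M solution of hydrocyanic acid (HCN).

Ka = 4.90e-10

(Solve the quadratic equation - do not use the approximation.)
pH = 5.80

x² + Ka×x - Ka×C = 0. Using quadratic formula: [H⁺] = 1.5960e-06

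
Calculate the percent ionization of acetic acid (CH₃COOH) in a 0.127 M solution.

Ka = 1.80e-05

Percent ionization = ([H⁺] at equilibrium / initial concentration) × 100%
Percent ionization = 1.18%

Let x = [H⁺]. Ka = x²/(C - x) ⇒ x² + (1.80e-05)x - (1.80e-05)(0.127) = 0. x = 1.5030e-03. Percent = (1.5030e-03/0.127) × 100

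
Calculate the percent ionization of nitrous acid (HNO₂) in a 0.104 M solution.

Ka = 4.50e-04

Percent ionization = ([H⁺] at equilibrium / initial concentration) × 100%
Percent ionization = 6.37%

Let x = [H⁺]. Ka = x²/(C - x) ⇒ x² + (4.50e-04)x - (4.50e-04)(0.104) = 0. x = 6.6198e-03. Percent = (6.6198e-03/0.104) × 100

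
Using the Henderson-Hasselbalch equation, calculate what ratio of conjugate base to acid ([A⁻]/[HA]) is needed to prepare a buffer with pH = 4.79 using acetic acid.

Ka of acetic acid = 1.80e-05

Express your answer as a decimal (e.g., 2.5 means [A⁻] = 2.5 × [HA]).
[A⁻]/[HA] = 1.110

pKa = −log(1.80e-05) = 4.7447. pH = pKa + log([A⁻]/[HA]). 4.79 = 4.7447 + log(ratio). log(ratio) = 4.79 − 4.7447 = 0.0453. ratio = 10^(0.0453) = 1.110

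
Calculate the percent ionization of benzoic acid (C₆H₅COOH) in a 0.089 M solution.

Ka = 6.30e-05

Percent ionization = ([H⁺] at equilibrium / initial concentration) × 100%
Percent ionization = 2.63%

Let x = [H⁺]. Ka = x²/(C - x) ⇒ x² + (6.30e-05)x - (6.30e-05)(0.089) = 0. x = 2.3366e-03. Percent = (2.3366e-03/0.089) × 100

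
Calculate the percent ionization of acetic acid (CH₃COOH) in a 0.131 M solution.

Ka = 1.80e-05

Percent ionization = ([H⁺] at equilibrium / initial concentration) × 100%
Percent ionization = 1.17%

Let x = [H⁺]. Ka = x²/(C - x) ⇒ x² + (1.80e-05)x - (1.80e-05)(0.131) = 0. x = 1.5266e-03. Percent = (1.5266e-03/0.131) × 100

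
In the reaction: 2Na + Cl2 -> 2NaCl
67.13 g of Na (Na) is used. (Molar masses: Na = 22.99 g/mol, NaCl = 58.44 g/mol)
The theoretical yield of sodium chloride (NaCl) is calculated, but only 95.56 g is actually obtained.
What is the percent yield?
Moles of Na = 67.13 g ÷ 22.99 g/mol = 2.91997 mol
Mole ratio: 2 mol NaCl / 2 mol Na
Moles of NaCl = 2.91997 × (2/2) = 2.91997 mol
Theoretical yield = 2.91997 mol × 58.44 g/mol = 170.64 g
Actual yield = 95.56 g
Percent yield = (95.56 / 170.64) × 100% = 56.0%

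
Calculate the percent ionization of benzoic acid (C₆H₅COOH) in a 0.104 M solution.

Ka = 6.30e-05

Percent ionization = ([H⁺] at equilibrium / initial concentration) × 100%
Percent ionization = 2.43%

Let x = [H⁺]. Ka = x²/(C - x) ⇒ x² + (6.30e-05)x - (6.30e-05)(0.104) = 0. x = 2.5284e-03. Percent = (2.5284e-03/0.104) × 100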